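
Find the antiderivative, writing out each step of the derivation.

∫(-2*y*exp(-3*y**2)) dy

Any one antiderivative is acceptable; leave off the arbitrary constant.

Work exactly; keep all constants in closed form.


Step 1. Substitute u = y**2, turning ∫(-2*y*exp(-3*y**2)) dy into ∫(-exp(-3*u)) du: now ∫(-exp(-3*u)) du.
Step 2. Evaluate the standard form: now exp(-3*u)/3.
Step 3. Substitute back u = y**2: now exp(-3*y**2)/3.
Answer: exp(-3*y**2)/3.


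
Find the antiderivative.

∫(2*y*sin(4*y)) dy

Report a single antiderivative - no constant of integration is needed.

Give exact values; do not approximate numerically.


Answer: -y*cos(4*y)/2 + sin(4*y)/8.


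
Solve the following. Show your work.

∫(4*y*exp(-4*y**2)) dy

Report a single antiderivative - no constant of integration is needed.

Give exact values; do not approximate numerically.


Step 1. Substitute u = y**2, turning ∫(4*y*exp(-4*y**2)) dy into ∫(2*exp(-4*u)) du: now ∫(2*exp(-4*u)) du.
Step 2. Evaluate the standard form: now -exp(-4*u)/2.
Step 3. Substitute back u = y**2: now -exp(-4*y**2)/2.
Answer: -exp(-4*y**2)/2.


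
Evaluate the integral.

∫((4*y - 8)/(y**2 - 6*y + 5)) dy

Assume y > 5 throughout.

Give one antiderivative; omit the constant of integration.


Answer: 3*log(y - 5) + log(y - 1).


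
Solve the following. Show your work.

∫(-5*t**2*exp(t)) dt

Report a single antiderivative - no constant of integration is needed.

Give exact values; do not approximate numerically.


Step 1. Integrate ∫(-5*t**2*exp(t)) dt by parts with u = t**2, dv = (-5*exp(t)) dt, so v = -5*exp(t): now -5*t**2*exp(t) + ∫(10*t*exp(t)) dt.
Step 2. Integrate ∫(10*t*exp(t)) dt by parts with u = t, dv = (10*exp(t)) dt, so v = 10*exp(t): now -5*t**2*exp(t) + 10*t*exp(t) + ∫(-10*exp(t)) dt.
Step 3. Evaluate the standard form: now -5*t**2*exp(t) + 10*t*exp(t) - 10*exp(t).
Answer: -5*t**2*exp(t) + 10*t*exp(t) - 10*exp(t).


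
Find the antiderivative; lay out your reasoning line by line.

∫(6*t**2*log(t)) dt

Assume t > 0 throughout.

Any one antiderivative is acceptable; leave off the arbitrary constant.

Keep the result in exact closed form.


Step 1. Integrate ∫(6*t**2*log(t)) dt by parts with u = log(t), dv = (6*t**2) dt, so v = 2*t**3 [assuming t > 0]: now 2*t**3*log(t) + ∫(-2*t**2) dt.
Step 2. Evaluate the standard form: now 2*t**3*log(t) - 2*t**3/3.
Answer: 2*t**3*log(t) - 2*t**3/3.


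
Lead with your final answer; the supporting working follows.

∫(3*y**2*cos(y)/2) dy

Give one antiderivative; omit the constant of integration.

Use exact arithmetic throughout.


The answer is 3*y**2*sin(y)/2 + 3*y*cos(y) - 3*sin(y).
Step 1. Integrate ∫(3*y**2*cos(y)/2) dy by parts with u = y**2, dv = (3*cos(y)/2) dy, so v = 3*sin(y)/2: now 3*y**2*sin(y)/2 + ∫(-3*y*sin(y)) dy.
Step 2. Integrate ∫(-3*y*sin(y)) dy by parts with u = y, dv = (-3*sin(y)) dy, so v = 3*cos(y): now 3*y**2*sin(y)/2 + 3*y*cos(y) + ∫(-3*cos(y)) dy.
Step 3. Evaluate the standard form: now 3*y**2*sin(y)/2 + 3*y*cos(y) - 3*sin(y).
Answer: 3*y**2*sin(y)/2 + 3*y*cos(y) - 3*sin(y).


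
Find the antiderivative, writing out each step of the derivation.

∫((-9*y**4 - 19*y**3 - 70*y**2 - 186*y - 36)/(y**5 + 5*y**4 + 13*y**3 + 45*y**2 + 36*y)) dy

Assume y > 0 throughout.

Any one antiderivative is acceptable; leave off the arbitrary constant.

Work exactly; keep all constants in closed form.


Step 1. Decompose ∫((-9*y**4 - 19*y**3 - 70*y**2 - 186*y - 36)/(y**5 + 5*y**4 + 13*y**3 + 45*y**2 + 36*y)) dy by partial fractions, (-9*y**4 - 19*y**3 - 70*y**2 - 186*y - 36)/(y**5 + 5*y**4 + 13*y**3 + 45*y**2 + 36*y) = 3/(y**2 + 9) - 5/(y + 4) - 3/(y + 1) - 1/y: now ∫(-1/y) dy + ∫(-3/(y + 1)) dy + ∫(-5/(y + 4)) dy + ∫(3/(y**2 + 9)) dy.
Step 2. Evaluate the standard form [assuming y > 0]: now -log(y) + ∫(-3/(y + 1)) dy + ∫(-5/(y + 4)) dy + ∫(3/(y**2 + 9)) dy.
Step 3. Evaluate the standard form [assuming y > -1]: now -log(y) - 3*log(y + 1) + ∫(-5/(y + 4)) dy + ∫(3/(y**2 + 9)) dy.
Step 4. Evaluate the standard form [assuming y > -4]: now -log(y) - 3*log(y + 1) - 5*log(y + 4) + ∫(3/(y**2 + 9)) dy.
Step 5. Evaluate the standard form: now -log(y) - 3*log(y + 1) - 5*log(y + 4) + atan(y/3).
Answer: -log(y) - 3*log(y + 1) - 5*log(y + 4) + atan(y/3).


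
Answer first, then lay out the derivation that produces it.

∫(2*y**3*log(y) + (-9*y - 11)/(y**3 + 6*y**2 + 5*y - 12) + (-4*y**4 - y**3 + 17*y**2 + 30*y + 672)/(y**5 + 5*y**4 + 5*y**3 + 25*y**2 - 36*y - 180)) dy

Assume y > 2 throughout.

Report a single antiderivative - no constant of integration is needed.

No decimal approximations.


The answer is y**4*log(y)/2 - y**4/8 + 2*log(y - 2) - log(y - 1) - 4*log(y + 2) - 4*log(y + 3) + 5*log(y + 4) - 2*log(y + 5) - atan(y/3).
Step 1. Rewrite: now ∫(2*y**3*log(y)) dy + ∫((-9*y - 11)/(y**3 + 6*y**2 + 5*y - 12)) dy + ∫((-4*y**4 - y**3 + 17*y**2 + 30*y + 672)/(y**5 + 5*y**4 + 5*y**3 + 25*y**2 - 36*y - 180)) dy.
Step 2. Decompose ∫((-4*y**4 - y**3 + 17*y**2 + 30*y + 672)/(y**5 + 5*y**4 + 5*y**3 + 25*y**2 - 36*y - 180)) dy by partial fractions, (-4*y**4 - y**3 + 17*y**2 + 30*y + 672)/(y**5 + 5*y**4 + 5*y**3 + 25*y**2 - 36*y - 180) = -3/(y**2 + 9) - 2/(y + 5) - 4/(y + 2) + 2/(y - 2): now ∫(2*y**3*log(y)) dy + ∫((-9*y - 11)/(y**3 + 6*y**2 + 5*y - 12)) dy + ∫(2/(y - 2)) dy + ∫(-4/(y + 2)) dy + ∫(-2/(y + 5)) dy + ∫(-3/(y**2 + 9)) dy.
Step 3. Evaluate the standard form [assuming y > -5]: now -2*log(y + 5) + ∫(2*y**3*log(y)) dy + ∫((-9*y - 11)/(y**3 + 6*y**2 + 5*y - 12)) dy + ∫(2/(y - 2)) dy + ∫(-4/(y + 2)) dy + ∫(-3/(y**2 + 9)) dy.
Step 4. Evaluate the standard form [assuming y > 2]: now 2*log(y - 2) - 2*log(y + 5) + ∫(2*y**3*log(y)) dy + ∫((-9*y - 11)/(y**3 + 6*y**2 + 5*y - 12)) dy + ∫(-4/(y + 2)) dy + ∫(-3/(y**2 + 9)) dy.
Step 5. Evaluate the standard form [assuming y > -2]: now 2*log(y - 2) - 4*log(y + 2) - 2*log(y + 5) + ∫(2*y**3*log(y)) dy + ∫((-9*y - 11)/(y**3 + 6*y**2 + 5*y - 12)) dy + ∫(-3/(y**2 + 9)) dy.
Step 6. Evaluate the standard form: now 2*log(y - 2) - 4*log(y + 2) - 2*log(y + 5) - atan(y/3) + ∫(2*y**3*log(y)) dy + ∫((-9*y - 11)/(y**3 + 6*y**2 + 5*y - 12)) dy.
Step 7. Integrate ∫(2*y**3*log(y)) dy by parts with u = log(y), dv = (2*y**3) dy, so v = y**4/2 [assuming y > 0]: now y**4*log(y)/2 + 2*log(y - 2) - 4*log(y + 2) - 2*log(y + 5) - atan(y/3) + ∫(-y**3/2) dy + ∫((-9*y - 11)/(y**3 + 6*y**2 + 5*y - 12)) dy.
Step 8. Evaluate the standard form: now y**4*log(y)/2 - y**4/8 + 2*log(y - 2) - 4*log(y + 2) - 2*log(y + 5) - atan(y/3) + ∫((-9*y - 11)/(y**3 + 6*y**2 + 5*y - 12)) dy.
Step 9. Decompose ∫((-9*y - 11)/(y**3 + 6*y**2 + 5*y - 12)) dy by partial fractions, (-9*y - 11)/(y**3 + 6*y**2 + 5*y - 12) = 5/(y + 4) - 4/(y + 3) - 1/(y - 1): now y**4*log(y)/2 - y**4/8 + 2*log(y - 2) - 4*log(y + 2) - 2*log(y + 5) - atan(y/3) + ∫(-1/(y - 1)) dy + ∫(-4/(y + 3)) dy + ∫(5/(y + 4)) dy.
Step 10. Evaluate the standard form [assuming y > -4]: now y**4*log(y)/2 - y**4/8 + 2*log(y - 2) - 4*log(y + 2) + 5*log(y + 4) - 2*log(y + 5) - atan(y/3) + ∫(-1/(y - 1)) dy + ∫(-4/(y + 3)) dy.
Step 11. Evaluate the standard form [assuming y > -3]: now y**4*log(y)/2 - y**4/8 + 2*log(y - 2) - 4*log(y + 2) - 4*log(y + 3) + 5*log(y + 4) - 2*log(y + 5) - atan(y/3) + ∫(-1/(y - 1)) dy.
Step 12. Evaluate the standard form [assuming y > 1]: now y**4*log(y)/2 - y**4/8 + 2*log(y - 2) - log(y - 1) - 4*log(y + 2) - 4*log(y + 3) + 5*log(y + 4) - 2*log(y + 5) - atan(y/3).
Answer: y**4*log(y)/2 - y**4/8 + 2*log(y - 2) - log(y - 1) - 4*log(y + 2) - 4*log(y + 3) + 5*log(y + 4) - 2*log(y + 5) - atan(y/3).


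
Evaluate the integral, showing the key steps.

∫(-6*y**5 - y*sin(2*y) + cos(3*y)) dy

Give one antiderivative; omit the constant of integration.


Step 1. Rewrite: now ∫(-6*y**5) dy + ∫(-y*sin(2*y)) dy + ∫(cos(3*y)) dy.
Step 2. Integrate ∫(-y*sin(2*y)) dy by parts with u = y, dv = (-sin(2*y)) dy, so v = cos(2*y)/2: now y*cos(2*y)/2 + ∫(-6*y**5) dy + ∫(-cos(2*y)/2) dy + ∫(cos(3*y)) dy.
Step 3. Evaluate the standard form: now y*cos(2*y)/2 - sin(2*y)/4 + ∫(-6*y**5) dy + ∫(cos(3*y)) dy.
Step 4. Evaluate the standard form: now -y**6 + y*cos(2*y)/2 - sin(2*y)/4 + ∫(cos(3*y)) dy.
Step 5. Evaluate the standard form: now -y**6 + y*cos(2*y)/2 - sin(2*y)/4 + sin(3*y)/3.
Answer: -y**6 + y*cos(2*y)/2 - sin(2*y)/4 + sin(3*y)/3.


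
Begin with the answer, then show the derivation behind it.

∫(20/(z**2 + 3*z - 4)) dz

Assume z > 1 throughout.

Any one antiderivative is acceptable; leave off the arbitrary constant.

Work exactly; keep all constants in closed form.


The answer is 4*log(z - 1) - 4*log(z + 4).
Step 1. Decompose ∫(20/(z**2 + 3*z - 4)) dz by partial fractions, 20/(z**2 + 3*z - 4) = -4/(z + 4) + 4/(z - 1): now ∫(4/(z - 1)) dz + ∫(-4/(z + 4)) dz.
Step 2. Evaluate the standard form [assuming z > 1]: now 4*log(z - 1) + ∫(-4/(z + 4)) dz.
Step 3. Evaluate the standard form [assuming z > -4]: now 4*log(z - 1) - 4*log(z + 4).
Answer: 4*log(z - 1) - 4*log(z + 4).


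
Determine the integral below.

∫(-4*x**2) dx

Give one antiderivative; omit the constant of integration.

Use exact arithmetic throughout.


Answer: -4*x**3/3.


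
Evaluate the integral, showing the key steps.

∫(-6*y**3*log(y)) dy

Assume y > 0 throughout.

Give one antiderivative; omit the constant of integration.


Step 1. Integrate ∫(-6*y**3*log(y)) dy by parts with u = log(y), dv = (-6*y**3) dy, so v = -3*y**4/2 [assuming y > 0]: now -3*y**4*log(y)/2 + ∫(3*y**3/2) dy.
Step 2. Evaluate the standard form: now -3*y**4*log(y)/2 + 3*y**4/8.
Answer: -3*y**4*log(y)/2 + 3*y**4/8.


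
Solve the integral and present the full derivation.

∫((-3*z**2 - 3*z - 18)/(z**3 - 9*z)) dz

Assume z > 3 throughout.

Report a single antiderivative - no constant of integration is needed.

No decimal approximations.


Step 1. Decompose ∫((-3*z**2 - 3*z - 18)/(z**3 - 9*z)) dz by partial fractions, (-3*z**2 - 3*z - 18)/(z**3 - 9*z) = -2/(z + 3) - 3/(z - 3) + 2/z: now ∫(2/z) dz + ∫(-3/(z - 3)) dz + ∫(-2/(z + 3)) dz.
Step 2. Evaluate the standard form [assuming z > 3]: now -3*log(z - 3) + ∫(2/z) dz + ∫(-2/(z + 3)) dz.
Step 3. Evaluate the standard form [assuming z > 0]: now 2*log(z) - 3*log(z - 3) + ∫(-2/(z + 3)) dz.
Step 4. Evaluate the standard form [assuming z > -3]: now 2*log(z) - 3*log(z - 3) - 2*log(z + 3).
Answer: 2*log(z) - 3*log(z - 3) - 2*log(z + 3).


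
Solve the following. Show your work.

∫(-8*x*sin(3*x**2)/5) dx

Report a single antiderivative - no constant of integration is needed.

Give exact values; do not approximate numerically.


Step 1. Substitute u = x**2, turning ∫(-8*x*sin(3*x**2)/5) dx into ∫(-4*sin(3*u)/5) du: now ∫(-4*sin(3*u)/5) du.
Step 2. Evaluate the standard form: now 4*cos(3*u)/15.
Step 3. Substitute back u = x**2: now 4*cos(3*x**2)/15.
Answer: 4*cos(3*x**2)/15.


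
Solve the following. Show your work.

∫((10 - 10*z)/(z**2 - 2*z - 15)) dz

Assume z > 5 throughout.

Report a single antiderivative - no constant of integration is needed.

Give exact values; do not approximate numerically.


Step 1. Decompose ∫((10 - 10*z)/(z**2 - 2*z - 15)) dz by partial fractions, (10 - 10*z)/(z**2 - 2*z - 15) = -5/(z + 3) - 5/(z - 5): now ∫(-5/(z - 5)) dz + ∫(-5/(z + 3)) dz.
Step 2. Evaluate the standard form [assuming z > 5]: now -5*log(z - 5) + ∫(-5/(z + 3)) dz.
Step 3. Evaluate the standard form [assuming z > -3]: now -5*log(z - 5) - 5*log(z + 3).
Answer: -5*log(z - 5) - 5*log(z + 3).


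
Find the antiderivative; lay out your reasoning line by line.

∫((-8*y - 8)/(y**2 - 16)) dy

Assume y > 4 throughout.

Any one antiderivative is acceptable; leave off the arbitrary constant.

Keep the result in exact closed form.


Step 1. Decompose ∫((-8*y - 8)/(y**2 - 16)) dy by partial fractions, (-8*y - 8)/(y**2 - 16) = -3/(y + 4) - 5/(y - 4): now ∫(-5/(y - 4)) dy + ∫(-3/(y + 4)) dy.
Step 2. Evaluate the standard form [assuming y > 4]: now -5*log(y - 4) + ∫(-3/(y + 4)) dy.
Step 3. Evaluate the standard form [assuming y > -4]: now -5*log(y - 4) - 3*log(y + 4).
Answer: -5*log(y - 4) - 3*log(y + 4).


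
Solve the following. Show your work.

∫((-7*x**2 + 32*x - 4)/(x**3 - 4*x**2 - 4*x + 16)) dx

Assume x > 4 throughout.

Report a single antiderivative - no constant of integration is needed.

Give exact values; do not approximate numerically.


Step 1. Decompose ∫((-7*x**2 + 32*x - 4)/(x**3 - 4*x**2 - 4*x + 16)) dx by partial fractions, (-7*x**2 + 32*x - 4)/(x**3 - 4*x**2 - 4*x + 16) = -4/(x + 2) - 4/(x - 2) + 1/(x - 4): now ∫(1/(x - 4)) dx + ∫(-4/(x - 2)) dx + ∫(-4/(x + 2)) dx.
Step 2. Evaluate the standard form [assuming x > 2]: now -4*log(x - 2) + ∫(1/(x - 4)) dx + ∫(-4/(x + 2)) dx.
Step 3. Evaluate the standard form [assuming x > 4]: now log(x - 4) - 4*log(x - 2) + ∫(-4/(x + 2)) dx.
Step 4. Evaluate the standard form [assuming x > -2]: now log(x - 4) - 4*log(x - 2) - 4*log(x + 2).
Answer: log(x - 4) - 4*log(x - 2) - 4*log(x + 2).


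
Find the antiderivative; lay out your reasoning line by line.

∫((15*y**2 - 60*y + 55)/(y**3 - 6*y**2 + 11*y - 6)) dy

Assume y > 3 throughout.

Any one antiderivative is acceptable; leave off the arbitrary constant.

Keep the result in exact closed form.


Step 1. Decompose ∫((15*y**2 - 60*y + 55)/(y**3 - 6*y**2 + 11*y - 6)) dy by partial fractions, (15*y**2 - 60*y + 55)/(y**3 - 6*y**2 + 11*y - 6) = 5/(y - 1) + 5/(y - 2) + 5/(y - 3): now ∫(5/(y - 3)) dy + ∫(5/(y - 2)) dy + ∫(5/(y - 1)) dy.
Step 2. Evaluate the standard form [assuming y > 3]: now 5*log(y - 3) + ∫(5/(y - 2)) dy + ∫(5/(y - 1)) dy.
Step 3. Evaluate the standard form [assuming y > 2]: now 5*log(y - 3) + 5*log(y - 2) + ∫(5/(y - 1)) dy.
Step 4. Evaluate the standard form [assuming y > 1]: now 5*log(y - 3) + 5*log(y - 2) + 5*log(y - 1).
Answer: 5*log(y - 3) + 5*log(y - 2) + 5*log(y - 1).


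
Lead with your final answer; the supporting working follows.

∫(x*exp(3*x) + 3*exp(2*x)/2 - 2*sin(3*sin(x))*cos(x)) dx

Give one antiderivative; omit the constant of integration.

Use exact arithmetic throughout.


The answer is x*exp(3*x)/3 - exp(3*x)/9 + 3*exp(2*x)/4 + 2*cos(3*sin(x))/3.
Step 1. Rewrite: now ∫(x*exp(3*x)) dx + ∫(-2*sin(3*sin(x))*cos(x)) dx + ∫(3*exp(2*x)/2) dx.
Step 2. Substitute u = sin(x), turning ∫(-2*sin(3*sin(x))*cos(x)) dx into ∫(-2*sin(3*u)) du: now ∫(x*exp(3*x)) dx + ∫(3*exp(2*x)/2) dx + ∫(-2*sin(3*u)) du.
Step 3. Evaluate the standard form: now 2*cos(3*u)/3 + ∫(x*exp(3*x)) dx + ∫(3*exp(2*x)/2) dx.
Step 4. Substitute back u = sin(x): now 2*cos(3*sin(x))/3 + ∫(x*exp(3*x)) dx + ∫(3*exp(2*x)/2) dx.
Step 5. Integrate ∫(x*exp(3*x)) dx by parts with u = x, dv = (exp(3*x)) dx, so v = exp(3*x)/3: now x*exp(3*x)/3 + 2*cos(3*sin(x))/3 + ∫(3*exp(2*x)/2) dx + ∫(-exp(3*x)/3) dx.
Step 6. Evaluate the standard form: now x*exp(3*x)/3 - exp(3*x)/9 + 2*cos(3*sin(x))/3 + ∫(3*exp(2*x)/2) dx.
Step 7. Evaluate the standard form: now x*exp(3*x)/3 - exp(3*x)/9 + 3*exp(2*x)/4 + 2*cos(3*sin(x))/3.
Answer: x*exp(3*x)/3 - exp(3*x)/9 + 3*exp(2*x)/4 + 2*cos(3*sin(x))/3.


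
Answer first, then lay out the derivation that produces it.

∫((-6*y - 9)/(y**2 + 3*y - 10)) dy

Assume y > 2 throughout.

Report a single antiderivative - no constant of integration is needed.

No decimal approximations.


The answer is -3*log(y - 2) - 3*log(y + 5).
Step 1. Decompose ∫((-6*y - 9)/(y**2 + 3*y - 10)) dy by partial fractions, (-6*y - 9)/(y**2 + 3*y - 10) = -3/(y + 5) - 3/(y - 2): now ∫(-3/(y - 2)) dy + ∫(-3/(y + 5)) dy.
Step 2. Evaluate the standard form [assuming y > 2]: now -3*log(y - 2) + ∫(-3/(y + 5)) dy.
Step 3. Evaluate the standard form [assuming y > -5]: now -3*log(y - 2) - 3*log(y + 5).
Answer: -3*log(y - 2) - 3*log(y + 5).


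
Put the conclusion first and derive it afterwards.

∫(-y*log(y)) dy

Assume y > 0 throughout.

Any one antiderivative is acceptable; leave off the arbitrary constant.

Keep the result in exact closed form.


The answer is -y**2*log(y)/2 + y**2/4.
Step 1. Integrate ∫(-y*log(y)) dy by parts with u = log(y), dv = (-y) dy, so v = -y**2/2 [assuming y > 0]: now -y**2*log(y)/2 + ∫(y/2) dy.
Step 2. Evaluate the standard form: now -y**2*log(y)/2 + y**2/4.
Answer: -y**2*log(y)/2 + y**2/4.


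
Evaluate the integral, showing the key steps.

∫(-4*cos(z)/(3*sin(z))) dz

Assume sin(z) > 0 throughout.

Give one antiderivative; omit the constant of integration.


Step 1. Substitute u = sin(z), turning ∫(-4*cos(z)/(3*sin(z))) dz into ∫(-4/(3*u)) du: now ∫(-4/(3*u)) du.
Step 2. Evaluate the standard form [assuming u > 0]: now -4*log(u)/3.
Step 3. Substitute back u = sin(z): now -4*log(sin(z))/3.
Answer: -4*log(sin(z))/3.


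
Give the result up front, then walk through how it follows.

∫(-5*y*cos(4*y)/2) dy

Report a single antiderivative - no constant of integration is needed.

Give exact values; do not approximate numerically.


The answer is -5*y*sin(4*y)/8 - 5*cos(4*y)/32.
Step 1. Integrate ∫(-5*y*cos(4*y)/2) dy by parts with u = y, dv = (-5*cos(4*y)/2) dy, so v = -5*sin(4*y)/8: now -5*y*sin(4*y)/8 + ∫(5*sin(4*y)/8) dy.
Step 2. Evaluate the standard form: now -5*y*sin(4*y)/8 - 5*cos(4*y)/32.
Answer: -5*y*sin(4*y)/8 - 5*cos(4*y)/32.


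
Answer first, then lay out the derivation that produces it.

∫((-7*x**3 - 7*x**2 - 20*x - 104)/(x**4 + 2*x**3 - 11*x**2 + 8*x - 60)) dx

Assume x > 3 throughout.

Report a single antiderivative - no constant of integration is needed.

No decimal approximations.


The answer is -4*log(x - 3) - 3*log(x + 5) + 2*atan(x/2).
Step 1. Decompose ∫((-7*x**3 - 7*x**2 - 20*x - 104)/(x**4 + 2*x**3 - 11*x**2 + 8*x - 60)) dx by partial fractions, (-7*x**3 - 7*x**2 - 20*x - 104)/(x**4 + 2*x**3 - 11*x**2 + 8*x - 60) = 4/(x**2 + 4) - 3/(x + 5) - 4/(x - 3): now ∫(-4/(x - 3)) dx + ∫(-3/(x + 5)) dx + ∫(4/(x**2 + 4)) dx.
Step 2. Evaluate the standard form [assuming x > -5]: now -3*log(x + 5) + ∫(-4/(x - 3)) dx + ∫(4/(x**2 + 4)) dx.
Step 3. Evaluate the standard form [assuming x > 3]: now -4*log(x - 3) - 3*log(x + 5) + ∫(4/(x**2 + 4)) dx.
Step 4. Evaluate the standard form: now -4*log(x - 3) - 3*log(x + 5) + 2*atan(x/2).
Answer: -4*log(x - 3) - 3*log(x + 5) + 2*atan(x/2).


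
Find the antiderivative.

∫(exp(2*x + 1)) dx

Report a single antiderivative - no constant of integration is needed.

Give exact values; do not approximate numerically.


Answer: exp(2*x + 1)/2.


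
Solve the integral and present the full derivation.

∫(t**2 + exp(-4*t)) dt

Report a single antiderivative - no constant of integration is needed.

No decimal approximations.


Step 1. Rewrite: now ∫(t**2) dt + ∫(exp(-4*t)) dt.
Step 2. Evaluate the standard form: now ∫(t**2) dt - exp(-4*t)/4.
Step 3. Evaluate the standard form: now t**3/3 - exp(-4*t)/4.
Answer: t**3/3 - exp(-4*t)/4.


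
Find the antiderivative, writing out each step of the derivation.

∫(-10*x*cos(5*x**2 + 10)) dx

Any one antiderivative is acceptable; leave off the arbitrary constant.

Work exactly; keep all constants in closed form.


Step 1. Substitute u = x**2 + 2, turning ∫(-10*x*cos(5*x**2 + 10)) dx into ∫(-5*cos(5*u)) du: now ∫(-5*cos(5*u)) du.
Step 2. Evaluate the standard form: now -sin(5*u).
Step 3. Substitute back u = x**2 + 2: now -sin(5*x**2 + 10).
Answer: -sin(5*x**2 + 10).


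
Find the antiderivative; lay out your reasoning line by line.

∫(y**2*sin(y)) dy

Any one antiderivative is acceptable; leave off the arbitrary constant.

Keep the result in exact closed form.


Step 1. Integrate ∫(y**2*sin(y)) dy by parts with u = y**2, dv = (sin(y)) dy, so v = -cos(y): now -y**2*cos(y) + ∫(2*y*cos(y)) dy.
Step 2. Integrate ∫(2*y*cos(y)) dy by parts with u = y, dv = (2*cos(y)) dy, so v = 2*sin(y): now -y**2*cos(y) + 2*y*sin(y) + ∫(-2*sin(y)) dy.
Step 3. Evaluate the standard form: now -y**2*cos(y) + 2*y*sin(y) + 2*cos(y).
Answer: -y**2*cos(y) + 2*y*sin(y) + 2*cos(y).


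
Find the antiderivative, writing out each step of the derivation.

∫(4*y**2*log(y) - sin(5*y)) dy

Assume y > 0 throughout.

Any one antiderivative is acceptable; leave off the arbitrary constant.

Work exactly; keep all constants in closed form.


Step 1. Rewrite: now ∫(4*y**2*log(y)) dy + ∫(-sin(5*y)) dy.
Step 2. Integrate ∫(4*y**2*log(y)) dy by parts with u = log(y), dv = (4*y**2) dy, so v = 4*y**3/3 [assuming y > 0]: now 4*y**3*log(y)/3 + ∫(-4*y**2/3) dy + ∫(-sin(5*y)) dy.
Step 3. Evaluate the standard form: now 4*y**3*log(y)/3 - 4*y**3/9 + ∫(-sin(5*y)) dy.
Step 4. Evaluate the standard form: now 4*y**3*log(y)/3 - 4*y**3/9 + cos(5*y)/5.
Answer: 4*y**3*log(y)/3 - 4*y**3/9 + cos(5*y)/5.


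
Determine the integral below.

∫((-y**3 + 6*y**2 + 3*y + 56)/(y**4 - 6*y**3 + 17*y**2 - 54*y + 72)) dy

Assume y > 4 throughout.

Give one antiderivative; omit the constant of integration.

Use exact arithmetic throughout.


Answer: 2*log(y - 4) - 3*log(y - 2) - 2*atan(y/3)/3.


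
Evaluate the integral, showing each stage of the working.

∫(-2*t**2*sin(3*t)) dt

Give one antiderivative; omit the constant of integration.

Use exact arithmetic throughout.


Step 1. Integrate ∫(-2*t**2*sin(3*t)) dt by parts with u = t**2, dv = (-2*sin(3*t)) dt, so v = 2*cos(3*t)/3: now 2*t**2*cos(3*t)/3 + ∫(-4*t*cos(3*t)/3) dt.
Step 2. Integrate ∫(-4*t*cos(3*t)/3) dt by parts with u = t, dv = (-4*cos(3*t)/3) dt, so v = -4*sin(3*t)/9: now 2*t**2*cos(3*t)/3 - 4*t*sin(3*t)/9 + ∫(4*sin(3*t)/9) dt.
Step 3. Evaluate the standard form: now 2*t**2*cos(3*t)/3 - 4*t*sin(3*t)/9 - 4*cos(3*t)/27.
Answer: 2*t**2*cos(3*t)/3 - 4*t*sin(3*t)/9 - 4*cos(3*t)/27.


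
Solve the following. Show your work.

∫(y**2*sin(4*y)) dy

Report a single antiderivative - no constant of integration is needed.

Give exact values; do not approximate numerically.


Step 1. Integrate ∫(y**2*sin(4*y)) dy by parts with u = y**2, dv = (sin(4*y)) dy, so v = -cos(4*y)/4: now -y**2*cos(4*y)/4 + ∫(y*cos(4*y)/2) dy.
Step 2. Integrate ∫(y*cos(4*y)/2) dy by parts with u = y, dv = (cos(4*y)/2) dy, so v = sin(4*y)/8: now -y**2*cos(4*y)/4 + y*sin(4*y)/8 + ∫(-sin(4*y)/8) dy.
Step 3. Evaluate the standard form: now -y**2*cos(4*y)/4 + y*sin(4*y)/8 + cos(4*y)/32.
Answer: -y**2*cos(4*y)/4 + y*sin(4*y)/8 + cos(4*y)/32.


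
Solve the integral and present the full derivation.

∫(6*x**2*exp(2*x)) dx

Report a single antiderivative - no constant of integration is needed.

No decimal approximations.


Step 1. Integrate ∫(6*x**2*exp(2*x)) dx by parts with u = x**2, dv = (6*exp(2*x)) dx, so v = 3*exp(2*x): now 3*x**2*exp(2*x) + ∫(-6*x*exp(2*x)) dx.
Step 2. Integrate ∫(-6*x*exp(2*x)) dx by parts with u = x, dv = (-6*exp(2*x)) dx, so v = -3*exp(2*x): now 3*x**2*exp(2*x) - 3*x*exp(2*x) + ∫(3*exp(2*x)) dx.
Step 3. Evaluate the standard form: now 3*x**2*exp(2*x) - 3*x*exp(2*x) + 3*exp(2*x)/2.
Answer: 3*x**2*exp(2*x) - 3*x*exp(2*x) + 3*exp(2*x)/2.


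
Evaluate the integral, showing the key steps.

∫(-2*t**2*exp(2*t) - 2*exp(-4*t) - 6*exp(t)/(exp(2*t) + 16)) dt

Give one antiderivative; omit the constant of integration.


Step 1. Rewrite: now ∫(-2*t**2*exp(2*t)) dt + ∫(-6*exp(t)/(exp(2*t) + 16)) dt + ∫(-2*exp(-4*t)) dt.
Step 2. Integrate ∫(-2*t**2*exp(2*t)) dt by parts with u = t**2, dv = (-2*exp(2*t)) dt, so v = -exp(2*t): now -t**2*exp(2*t) + ∫(2*t*exp(2*t)) dt + ∫(-6*exp(t)/(exp(2*t) + 16)) dt + ∫(-2*exp(-4*t)) dt.
Step 3. Integrate ∫(2*t*exp(2*t)) dt by parts with u = t, dv = (2*exp(2*t)) dt, so v = exp(2*t): now -t**2*exp(2*t) + t*exp(2*t) + ∫(-6*exp(t)/(exp(2*t) + 16)) dt + ∫(-2*exp(-4*t)) dt + ∫(-exp(2*t)) dt.
Step 4. Evaluate the standard form: now -t**2*exp(2*t) + t*exp(2*t) - exp(2*t)/2 + ∫(-6*exp(t)/(exp(2*t) + 16)) dt + ∫(-2*exp(-4*t)) dt.
Step 5. Substitute u = exp(t), turning ∫(-6*exp(t)/(exp(2*t) + 16)) dt into ∫(-6/(u**2 + 16)) du: now -t**2*exp(2*t) + t*exp(2*t) - exp(2*t)/2 + ∫(-6/(u**2 + 16)) du + ∫(-2*exp(-4*t)) dt.
Step 6. Evaluate the standard form: now -t**2*exp(2*t) + t*exp(2*t) - exp(2*t)/2 - 3*atan(u/4)/2 + ∫(-2*exp(-4*t)) dt.
Step 7. Substitute back u = exp(t): now -t**2*exp(2*t) + t*exp(2*t) - exp(2*t)/2 - 3*atan(exp(t)/4)/2 + ∫(-2*exp(-4*t)) dt.
Step 8. Evaluate the standard form: now -t**2*exp(2*t) + t*exp(2*t) - exp(2*t)/2 - 3*atan(exp(t)/4)/2 + exp(-4*t)/2.
Answer: -t**2*exp(2*t) + t*exp(2*t) - exp(2*t)/2 - 3*atan(exp(t)/4)/2 + exp(-4*t)/2.


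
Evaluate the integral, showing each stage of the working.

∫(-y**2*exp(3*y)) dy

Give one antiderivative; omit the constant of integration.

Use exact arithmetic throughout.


Step 1. Integrate ∫(-y**2*exp(3*y)) dy by parts with u = y**2, dv = (-exp(3*y)) dy, so v = -exp(3*y)/3: now -y**2*exp(3*y)/3 + ∫(2*y*exp(3*y)/3) dy.
Step 2. Integrate ∫(2*y*exp(3*y)/3) dy by parts with u = y, dv = (2*exp(3*y)/3) dy, so v = 2*exp(3*y)/9: now -y**2*exp(3*y)/3 + 2*y*exp(3*y)/9 + ∫(-2*exp(3*y)/9) dy.
Step 3. Evaluate the standard form: now -y**2*exp(3*y)/3 + 2*y*exp(3*y)/9 - 2*exp(3*y)/27.
Answer: -y**2*exp(3*y)/3 + 2*y*exp(3*y)/9 - 2*exp(3*y)/27.


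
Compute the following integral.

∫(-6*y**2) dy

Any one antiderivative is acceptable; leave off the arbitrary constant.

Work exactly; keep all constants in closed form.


Answer: -2*y**3.


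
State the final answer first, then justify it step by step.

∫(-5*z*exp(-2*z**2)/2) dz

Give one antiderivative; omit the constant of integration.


The answer is 5*exp(-2*z**2)/8.
Step 1. Substitute u = z**2, turning ∫(-5*z*exp(-2*z**2)/2) dz into ∫(-5*exp(-2*u)/4) du: now ∫(-5*exp(-2*u)/4) du.
Step 2. Evaluate the standard form: now 5*exp(-2*u)/8.
Step 3. Substitute back u = z**2: now 5*exp(-2*z**2)/8.
Answer: 5*exp(-2*z**2)/8.


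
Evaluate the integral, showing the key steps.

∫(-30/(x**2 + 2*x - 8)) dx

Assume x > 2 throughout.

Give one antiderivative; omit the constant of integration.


Step 1. Decompose ∫(-30/(x**2 + 2*x - 8)) dx by partial fractions, -30/(x**2 + 2*x - 8) = 5/(x + 4) - 5/(x - 2): now ∫(-5/(x - 2)) dx + ∫(5/(x + 4)) dx.
Step 2. Evaluate the standard form [assuming x > 2]: now -5*log(x - 2) + ∫(5/(x + 4)) dx.
Step 3. Evaluate the standard form [assuming x > -4]: now -5*log(x - 2) + 5*log(x + 4).
Answer: -5*log(x - 2) + 5*log(x + 4).


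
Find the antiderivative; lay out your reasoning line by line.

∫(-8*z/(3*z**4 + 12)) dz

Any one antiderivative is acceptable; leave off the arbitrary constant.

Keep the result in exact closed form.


Step 1. Substitute u = z**2, turning ∫(-8*z/(3*z**4 + 12)) dz into ∫(-4/(3*(u**2 + 4))) du: now ∫(-4/(3*(u**2 + 4))) du.
Step 2. Evaluate the standard form: now -2*atan(u/2)/3.
Step 3. Substitute back u = z**2: now -2*atan(z**2/2)/3.
Answer: -2*atan(z**2/2)/3.


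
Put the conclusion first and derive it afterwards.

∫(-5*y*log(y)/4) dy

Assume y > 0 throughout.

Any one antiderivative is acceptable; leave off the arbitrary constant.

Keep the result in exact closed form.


The answer is -5*y**2*log(y)/8 + 5*y**2/16.
Step 1. Integrate ∫(-5*y*log(y)/4) dy by parts with u = log(y), dv = (-5*y/4) dy, so v = -5*y**2/8 [assuming y > 0]: now -5*y**2*log(y)/8 + ∫(5*y/8) dy.
Step 2. Evaluate the standard form: now -5*y**2*log(y)/8 + 5*y**2/16.
Answer: -5*y**2*log(y)/8 + 5*y**2/16.


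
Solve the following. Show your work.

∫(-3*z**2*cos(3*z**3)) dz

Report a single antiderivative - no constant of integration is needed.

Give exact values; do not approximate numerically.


Step 1. Substitute u = z**3, turning ∫(-3*z**2*cos(3*z**3)) dz into ∫(-cos(3*u)) du: now ∫(-cos(3*u)) du.
Step 2. Evaluate the standard form: now -sin(3*u)/3.
Step 3. Substitute back u = z**3: now -sin(3*z**3)/3.
Answer: -sin(3*z**3)/3.


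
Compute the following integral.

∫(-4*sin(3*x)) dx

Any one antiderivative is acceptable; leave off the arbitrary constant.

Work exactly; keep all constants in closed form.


Answer: 4*cos(3*x)/3.


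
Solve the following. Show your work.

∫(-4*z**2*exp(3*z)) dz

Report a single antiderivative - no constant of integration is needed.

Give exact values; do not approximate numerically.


Step 1. Integrate ∫(-4*z**2*exp(3*z)) dz by parts with u = z**2, dv = (-4*exp(3*z)) dz, so v = -4*exp(3*z)/3: now -4*z**2*exp(3*z)/3 + ∫(8*z*exp(3*z)/3) dz.
Step 2. Integrate ∫(8*z*exp(3*z)/3) dz by parts with u = z, dv = (8*exp(3*z)/3) dz, so v = 8*exp(3*z)/9: now -4*z**2*exp(3*z)/3 + 8*z*exp(3*z)/9 + ∫(-8*exp(3*z)/9) dz.
Step 3. Evaluate the standard form: now -4*z**2*exp(3*z)/3 + 8*z*exp(3*z)/9 - 8*exp(3*z)/27.
Answer: -4*z**2*exp(3*z)/3 + 8*z*exp(3*z)/9 - 8*exp(3*z)/27.


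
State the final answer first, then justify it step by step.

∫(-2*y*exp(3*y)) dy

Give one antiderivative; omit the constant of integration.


The answer is -2*y*exp(3*y)/3 + 2*exp(3*y)/9.
Step 1. Integrate ∫(-2*y*exp(3*y)) dy by parts with u = y, dv = (-2*exp(3*y)) dy, so v = -2*exp(3*y)/3: now -2*y*exp(3*y)/3 + ∫(2*exp(3*y)/3) dy.
Step 2. Evaluate the standard form: now -2*y*exp(3*y)/3 + 2*exp(3*y)/9.
Answer: -2*y*exp(3*y)/3 + 2*exp(3*y)/9.


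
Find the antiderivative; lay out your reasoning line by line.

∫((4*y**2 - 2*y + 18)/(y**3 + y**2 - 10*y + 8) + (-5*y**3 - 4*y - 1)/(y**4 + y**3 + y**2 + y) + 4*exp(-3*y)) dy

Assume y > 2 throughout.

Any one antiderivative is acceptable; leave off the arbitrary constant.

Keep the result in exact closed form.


Step 1. Rewrite: now ∫((4*y**2 - 2*y + 18)/(y**3 + y**2 - 10*y + 8)) dy + ∫((-5*y**3 - 4*y - 1)/(y**4 + y**3 + y**2 + y)) dy + ∫(4*exp(-3*y)) dy.
Step 2. Evaluate the standard form: now ∫((4*y**2 - 2*y + 18)/(y**3 + y**2 - 10*y + 8)) dy + ∫((-5*y**3 - 4*y - 1)/(y**4 + y**3 + y**2 + y)) dy - 4*exp(-3*y)/3.
Step 3. Decompose ∫((4*y**2 - 2*y + 18)/(y**3 + y**2 - 10*y + 8)) dy by partial fractions, (4*y**2 - 2*y + 18)/(y**3 + y**2 - 10*y + 8) = 3/(y + 4) - 4/(y - 1) + 5/(y - 2): now ∫((-5*y**3 - 4*y - 1)/(y**4 + y**3 + y**2 + y)) dy + ∫(5/(y - 2)) dy + ∫(-4/(y - 1)) dy + ∫(3/(y + 4)) dy - 4*exp(-3*y)/3.
Step 4. Evaluate the standard form [assuming y > -4]: now 3*log(y + 4) + ∫((-5*y**3 - 4*y - 1)/(y**4 + y**3 + y**2 + y)) dy + ∫(5/(y - 2)) dy + ∫(-4/(y - 1)) dy - 4*exp(-3*y)/3.
Step 5. Evaluate the standard form [assuming y > 1]: now -4*log(y - 1) + 3*log(y + 4) + ∫((-5*y**3 - 4*y - 1)/(y**4 + y**3 + y**2 + y)) dy + ∫(5/(y - 2)) dy - 4*exp(-3*y)/3.
Step 6. Evaluate the standard form [assuming y > 2]: now 5*log(y - 2) - 4*log(y - 1) + 3*log(y + 4) + ∫((-5*y**3 - 4*y - 1)/(y**4 + y**3 + y**2 + y)) dy - 4*exp(-3*y)/3.
Step 7. Decompose ∫((-5*y**3 - 4*y - 1)/(y**4 + y**3 + y**2 + y)) dy by partial fractions, (-5*y**3 - 4*y - 1)/(y**4 + y**3 + y**2 + y) = 1/(y**2 + 1) - 4/(y + 1) - 1/y: now 5*log(y - 2) - 4*log(y - 1) + 3*log(y + 4) + ∫(-1/y) dy + ∫(-4/(y + 1)) dy + ∫(1/(y**2 + 1)) dy - 4*exp(-3*y)/3.
Step 8. Evaluate the standard form [assuming y > 0]: now -log(y) + 5*log(y - 2) - 4*log(y - 1) + 3*log(y + 4) + ∫(-4/(y + 1)) dy + ∫(1/(y**2 + 1)) dy - 4*exp(-3*y)/3.
Step 9. Evaluate the standard form [assuming y > -1]: now -log(y) + 5*log(y - 2) - 4*log(y - 1) - 4*log(y + 1) + 3*log(y + 4) + ∫(1/(y**2 + 1)) dy - 4*exp(-3*y)/3.
Step 10. Evaluate the standard form: now -log(y) + 5*log(y - 2) - 4*log(y - 1) - 4*log(y + 1) + 3*log(y + 4) + atan(y) - 4*exp(-3*y)/3.
Answer: -log(y) + 5*log(y - 2) - 4*log(y - 1) - 4*log(y + 1) + 3*log(y + 4) + atan(y) - 4*exp(-3*y)/3.


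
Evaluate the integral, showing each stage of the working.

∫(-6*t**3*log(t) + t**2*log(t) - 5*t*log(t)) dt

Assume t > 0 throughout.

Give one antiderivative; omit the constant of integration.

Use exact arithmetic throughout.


Step 1. Rewrite: now ∫(-5*t*log(t)) dt + ∫(t**2*log(t)) dt + ∫(-6*t**3*log(t)) dt.
Step 2. Integrate ∫(-6*t**3*log(t)) dt by parts with u = log(t), dv = (-6*t**3) dt, so v = -3*t**4/2 [assuming t > 0]: now -3*t**4*log(t)/2 + ∫(3*t**3/2) dt + ∫(-5*t*log(t)) dt + ∫(t**2*log(t)) dt.
Step 3. Evaluate the standard form: now -3*t**4*log(t)/2 + 3*t**4/8 + ∫(-5*t*log(t)) dt + ∫(t**2*log(t)) dt.
Step 4. Integrate ∫(-5*t*log(t)) dt by parts with u = log(t), dv = (-5*t) dt, so v = -5*t**2/2 [assuming t > 0]: now -3*t**4*log(t)/2 + 3*t**4/8 - 5*t**2*log(t)/2 + ∫(5*t/2) dt + ∫(t**2*log(t)) dt.
Step 5. Evaluate the standard form: now -3*t**4*log(t)/2 + 3*t**4/8 - 5*t**2*log(t)/2 + 5*t**2/4 + ∫(t**2*log(t)) dt.
Step 6. Integrate ∫(t**2*log(t)) dt by parts with u = log(t), dv = (t**2) dt, so v = t**3/3 [assuming t > 0]: now -3*t**4*log(t)/2 + 3*t**4/8 + t**3*log(t)/3 - 5*t**2*log(t)/2 + 5*t**2/4 + ∫(-t**2/3) dt.
Step 7. Evaluate the standard form: now -3*t**4*log(t)/2 + 3*t**4/8 + t**3*log(t)/3 - t**3/9 - 5*t**2*log(t)/2 + 5*t**2/4.
Answer: -3*t**4*log(t)/2 + 3*t**4/8 + t**3*log(t)/3 - t**3/9 - 5*t**2*log(t)/2 + 5*t**2/4.


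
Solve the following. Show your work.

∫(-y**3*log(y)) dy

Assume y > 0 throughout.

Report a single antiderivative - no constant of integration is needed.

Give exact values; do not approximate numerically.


Step 1. Integrate ∫(-y**3*log(y)) dy by parts with u = log(y), dv = (-y**3) dy, so v = -y**4/4 [assuming y > 0]: now -y**4*log(y)/4 + ∫(y**3/4) dy.
Step 2. Evaluate the standard form: now -y**4*log(y)/4 + y**4/16.
Answer: -y**4*log(y)/4 + y**4/16.


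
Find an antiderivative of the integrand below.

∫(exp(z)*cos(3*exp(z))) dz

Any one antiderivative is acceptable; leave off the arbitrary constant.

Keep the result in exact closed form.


Answer: sin(3*exp(z))/3.


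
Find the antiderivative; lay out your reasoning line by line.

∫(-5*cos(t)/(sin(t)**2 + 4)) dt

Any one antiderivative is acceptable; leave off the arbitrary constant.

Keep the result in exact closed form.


Step 1. Substitute u = sin(t), turning ∫(-5*cos(t)/(sin(t)**2 + 4)) dt into ∫(-5/(u**2 + 4)) du: now ∫(-5/(u**2 + 4)) du.
Step 2. Evaluate the standard form: now -5*atan(u/2)/2.
Step 3. Substitute back u = sin(t): now -5*atan(sin(t)/2)/2.
Answer: -5*atan(sin(t)/2)/2.


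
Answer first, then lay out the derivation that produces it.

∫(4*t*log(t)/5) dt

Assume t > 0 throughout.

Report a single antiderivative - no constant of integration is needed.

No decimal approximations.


The answer is 2*t**2*log(t)/5 - t**2/5.
Step 1. Integrate ∫(4*t*log(t)/5) dt by parts with u = log(t), dv = (4*t/5) dt, so v = 2*t**2/5 [assuming t > 0]: now 2*t**2*log(t)/5 + ∫(-2*t/5) dt.
Step 2. Evaluate the standard form: now 2*t**2*log(t)/5 - t**2/5.
Answer: 2*t**2*log(t)/5 - t**2/5.


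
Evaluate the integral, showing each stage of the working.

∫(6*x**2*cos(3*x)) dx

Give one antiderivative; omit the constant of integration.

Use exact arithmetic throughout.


Step 1. Integrate ∫(6*x**2*cos(3*x)) dx by parts with u = x**2, dv = (6*cos(3*x)) dx, so v = 2*sin(3*x): now 2*x**2*sin(3*x) + ∫(-4*x*sin(3*x)) dx.
Step 2. Integrate ∫(-4*x*sin(3*x)) dx by parts with u = x, dv = (-4*sin(3*x)) dx, so v = 4*cos(3*x)/3: now 2*x**2*sin(3*x) + 4*x*cos(3*x)/3 + ∫(-4*cos(3*x)/3) dx.
Step 3. Evaluate the standard form: now 2*x**2*sin(3*x) + 4*x*cos(3*x)/3 - 4*sin(3*x)/9.
Answer: 2*x**2*sin(3*x) + 4*x*cos(3*x)/3 - 4*sin(3*x)/9.


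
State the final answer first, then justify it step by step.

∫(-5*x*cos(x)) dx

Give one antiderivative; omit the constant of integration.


The answer is -5*x*sin(x) - 5*cos(x).
Step 1. Integrate ∫(-5*x*cos(x)) dx by parts with u = x, dv = (-5*cos(x)) dx, so v = -5*sin(x): now -5*x*sin(x) + ∫(5*sin(x)) dx.
Step 2. Evaluate the standard form: now -5*x*sin(x) - 5*cos(x).
Answer: -5*x*sin(x) - 5*cos(x).


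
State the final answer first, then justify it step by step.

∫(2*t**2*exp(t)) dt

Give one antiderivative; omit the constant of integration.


The answer is 2*t**2*exp(t) - 4*t*exp(t) + 4*exp(t).
Step 1. Integrate ∫(2*t**2*exp(t)) dt by parts with u = t**2, dv = (2*exp(t)) dt, so v = 2*exp(t): now 2*t**2*exp(t) + ∫(-4*t*exp(t)) dt.
Step 2. Integrate ∫(-4*t*exp(t)) dt by parts with u = t, dv = (-4*exp(t)) dt, so v = -4*exp(t): now 2*t**2*exp(t) - 4*t*exp(t) + ∫(4*exp(t)) dt.
Step 3. Evaluate the standard form: now 2*t**2*exp(t) - 4*t*exp(t) + 4*exp(t).
Answer: 2*t**2*exp(t) - 4*t*exp(t) + 4*exp(t).


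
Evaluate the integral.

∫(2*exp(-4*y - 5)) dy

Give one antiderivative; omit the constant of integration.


Answer: -exp(-4*y - 5)/2.


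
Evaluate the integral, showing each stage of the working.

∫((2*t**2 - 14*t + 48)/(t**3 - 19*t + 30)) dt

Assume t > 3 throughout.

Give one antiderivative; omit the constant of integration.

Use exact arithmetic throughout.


Step 1. Decompose ∫((2*t**2 - 14*t + 48)/(t**3 - 19*t + 30)) dt by partial fractions, (2*t**2 - 14*t + 48)/(t**3 - 19*t + 30) = 3/(t + 5) - 4/(t - 2) + 3/(t - 3): now ∫(3/(t - 3)) dt + ∫(-4/(t - 2)) dt + ∫(3/(t + 5)) dt.
Step 2. Evaluate the standard form [assuming t > -5]: now 3*log(t + 5) + ∫(3/(t - 3)) dt + ∫(-4/(t - 2)) dt.
Step 3. Evaluate the standard form [assuming t > 2]: now -4*log(t - 2) + 3*log(t + 5) + ∫(3/(t - 3)) dt.
Step 4. Evaluate the standard form [assuming t > 3]: now 3*log(t - 3) - 4*log(t - 2) + 3*log(t + 5).
Answer: 3*log(t - 3) - 4*log(t - 2) + 3*log(t + 5).


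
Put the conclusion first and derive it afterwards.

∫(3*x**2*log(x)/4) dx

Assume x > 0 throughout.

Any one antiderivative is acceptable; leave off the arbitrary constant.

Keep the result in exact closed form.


The answer is x**3*log(x)/4 - x**3/12.
Step 1. Integrate ∫(3*x**2*log(x)/4) dx by parts with u = log(x), dv = (3*x**2/4) dx, so v = x**3/4 [assuming x > 0]: now x**3*log(x)/4 + ∫(-x**2/4) dx.
Step 2. Evaluate the standard form: now x**3*log(x)/4 - x**3/12.
Answer: x**3*log(x)/4 - x**3/12.


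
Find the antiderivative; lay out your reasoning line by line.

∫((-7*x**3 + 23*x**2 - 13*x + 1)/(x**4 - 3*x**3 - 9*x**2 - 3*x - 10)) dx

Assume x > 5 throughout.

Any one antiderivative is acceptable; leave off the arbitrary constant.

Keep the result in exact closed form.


Step 1. Decompose ∫((-7*x**3 + 23*x**2 - 13*x + 1)/(x**4 - 3*x**3 - 9*x**2 - 3*x - 10)) dx by partial fractions, (-7*x**3 + 23*x**2 - 13*x + 1)/(x**4 - 3*x**3 - 9*x**2 - 3*x - 10) = 2/(x**2 + 1) - 5/(x + 2) - 2/(x - 5): now ∫(-2/(x - 5)) dx + ∫(-5/(x + 2)) dx + ∫(2/(x**2 + 1)) dx.
Step 2. Evaluate the standard form [assuming x > -2]: now -5*log(x + 2) + ∫(-2/(x - 5)) dx + ∫(2/(x**2 + 1)) dx.
Step 3. Evaluate the standard form [assuming x > 5]: now -2*log(x - 5) - 5*log(x + 2) + ∫(2/(x**2 + 1)) dx.
Step 4. Evaluate the standard form: now -2*log(x - 5) - 5*log(x + 2) + 2*atan(x).
Answer: -2*log(x - 5) - 5*log(x + 2) + 2*atan(x).


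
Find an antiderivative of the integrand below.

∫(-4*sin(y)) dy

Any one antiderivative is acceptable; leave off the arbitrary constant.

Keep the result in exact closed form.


Answer: 4*cos(y).


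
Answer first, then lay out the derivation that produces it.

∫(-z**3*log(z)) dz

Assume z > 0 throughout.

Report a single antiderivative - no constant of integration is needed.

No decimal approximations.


The answer is -z**4*log(z)/4 + z**4/16.
Step 1. Integrate ∫(-z**3*log(z)) dz by parts with u = log(z), dv = (-z**3) dz, so v = -z**4/4 [assuming z > 0]: now -z**4*log(z)/4 + ∫(z**3/4) dz.
Step 2. Evaluate the standard form: now -z**4*log(z)/4 + z**4/16.
Answer: -z**4*log(z)/4 + z**4/16.


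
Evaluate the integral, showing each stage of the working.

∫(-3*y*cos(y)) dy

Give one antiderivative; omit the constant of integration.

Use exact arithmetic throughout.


Step 1. Integrate ∫(-3*y*cos(y)) dy by parts with u = y, dv = (-3*cos(y)) dy, so v = -3*sin(y): now -3*y*sin(y) + ∫(3*sin(y)) dy.
Step 2. Evaluate the standard form: now -3*y*sin(y) - 3*cos(y).
Answer: -3*y*sin(y) - 3*cos(y).


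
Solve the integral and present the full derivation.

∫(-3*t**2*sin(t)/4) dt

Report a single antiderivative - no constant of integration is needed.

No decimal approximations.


Step 1. Integrate ∫(-3*t**2*sin(t)/4) dt by parts with u = t**2, dv = (-3*sin(t)/4) dt, so v = 3*cos(t)/4: now 3*t**2*cos(t)/4 + ∫(-3*t*cos(t)/2) dt.
Step 2. Integrate ∫(-3*t*cos(t)/2) dt by parts with u = t, dv = (-3*cos(t)/2) dt, so v = -3*sin(t)/2: now 3*t**2*cos(t)/4 - 3*t*sin(t)/2 + ∫(3*sin(t)/2) dt.
Step 3. Evaluate the standard form: now 3*t**2*cos(t)/4 - 3*t*sin(t)/2 - 3*cos(t)/2.
Answer: 3*t**2*cos(t)/4 - 3*t*sin(t)/2 - 3*cos(t)/2.
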